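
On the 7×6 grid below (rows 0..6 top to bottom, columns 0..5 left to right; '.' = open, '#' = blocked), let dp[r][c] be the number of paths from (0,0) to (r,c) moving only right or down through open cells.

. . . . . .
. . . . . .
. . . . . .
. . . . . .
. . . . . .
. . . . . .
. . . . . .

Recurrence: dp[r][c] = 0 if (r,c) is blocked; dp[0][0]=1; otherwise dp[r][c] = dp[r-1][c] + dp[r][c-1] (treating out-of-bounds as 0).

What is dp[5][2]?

r\c   0   1   2   3   4   5
  0   1   1   1   1   1   1
  1   1   2   3   4   5   6
  2   1   3   6  10  15  21
  3   1   4  10  20  35  56
  4   1   5  15  35  70 126
  5   1   6  21  56 126 252
  6   1   7  28  84 210 462

21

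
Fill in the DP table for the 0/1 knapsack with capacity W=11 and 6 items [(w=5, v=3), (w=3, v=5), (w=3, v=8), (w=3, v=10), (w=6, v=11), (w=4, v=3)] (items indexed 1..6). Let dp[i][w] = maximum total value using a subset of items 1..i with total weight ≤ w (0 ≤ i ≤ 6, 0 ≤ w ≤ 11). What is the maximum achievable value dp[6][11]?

i\w   0   1   2   3   4   5   6   7   8   9  10  11
  0   0   0   0   0   0   0   0   0   0   0   0   0
  1   0   0   0   0   0   3   3   3   3   3   3   3
  2   0   0   0   5   5   5   5   5   8   8   8   8
  3   0   0   0   8   8   8  13  13  13  13  13  16
  4   0   0   0  10  10  10  18  18  18  23  23  23
  5   0   0   0  10  10  10  18  18  18  23  23  23
  6   0   0   0  10  10  10  18  18  18  23  23  23

23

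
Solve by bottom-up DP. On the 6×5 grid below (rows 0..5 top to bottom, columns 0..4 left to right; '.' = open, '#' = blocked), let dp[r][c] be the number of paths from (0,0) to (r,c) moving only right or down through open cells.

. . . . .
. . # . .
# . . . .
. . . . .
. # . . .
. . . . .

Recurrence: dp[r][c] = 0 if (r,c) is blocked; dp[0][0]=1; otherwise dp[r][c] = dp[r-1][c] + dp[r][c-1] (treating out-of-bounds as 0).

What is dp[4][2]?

4

r\c   0   1   2   3   4
  0   1   1   1   1   1
  1   1   2   0   1   2
  2   0   2   2   3   5
  3   0   2   4   7  12
  4   0   0   4  11  23
  5   0   0   4  15  38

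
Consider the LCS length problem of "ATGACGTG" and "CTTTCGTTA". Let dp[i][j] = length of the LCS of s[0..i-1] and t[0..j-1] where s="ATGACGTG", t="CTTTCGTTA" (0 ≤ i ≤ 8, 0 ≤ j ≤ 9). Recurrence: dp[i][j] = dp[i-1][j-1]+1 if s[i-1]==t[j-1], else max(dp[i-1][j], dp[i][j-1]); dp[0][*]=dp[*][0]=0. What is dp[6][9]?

3

   ''  C  T  T  T  C  G  T  T  A
''  0  0  0  0  0  0  0  0  0  0
 A  0  0  0  0  0  0  0  0  0  1
 T  0  0  1  1  1  1  1  1  1  1
 G  0  0  1  1  1  1  2  2  2  2
 A  0  0  1  1  1  1  2  2  2  3
 C  0  1  1  1  1  2  2  2  2  3
 G  0  1  1  1  1  2  3  3  3  3
 T  0  1  2  2  2  2  3  4  4  4
 G  0  1  2  2  2  2  3  4  4  4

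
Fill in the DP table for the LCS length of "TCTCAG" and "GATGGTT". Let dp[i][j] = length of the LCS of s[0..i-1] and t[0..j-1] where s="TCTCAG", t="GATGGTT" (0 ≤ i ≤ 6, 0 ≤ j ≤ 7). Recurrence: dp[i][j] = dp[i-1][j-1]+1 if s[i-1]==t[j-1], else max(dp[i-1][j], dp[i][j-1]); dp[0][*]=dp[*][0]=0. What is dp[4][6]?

2

   ''  G  A  T  G  G  T  T
''  0  0  0  0  0  0  0  0
 T  0  0  0  1  1  1  1  1
 C  0  0  0  1  1  1  1  1
 T  0  0  0  1  1  1  2  2
 C  0  0  0  1  1  1  2  2
 A  0  0  1  1  1  1  2  2
 G  0  1  1  1  2  2  2  2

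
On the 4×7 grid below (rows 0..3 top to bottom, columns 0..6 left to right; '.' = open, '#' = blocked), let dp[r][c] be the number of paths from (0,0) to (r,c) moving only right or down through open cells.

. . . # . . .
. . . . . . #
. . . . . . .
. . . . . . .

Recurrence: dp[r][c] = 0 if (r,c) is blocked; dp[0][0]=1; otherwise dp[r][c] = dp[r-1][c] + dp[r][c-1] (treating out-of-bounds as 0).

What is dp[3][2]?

10

r\c   0   1   2   3   4   5   6
  0   1   1   1   0   0   0   0
  1   1   2   3   3   3   3   0
  2   1   3   6   9  12  15  15
  3   1   4  10  19  31  46  61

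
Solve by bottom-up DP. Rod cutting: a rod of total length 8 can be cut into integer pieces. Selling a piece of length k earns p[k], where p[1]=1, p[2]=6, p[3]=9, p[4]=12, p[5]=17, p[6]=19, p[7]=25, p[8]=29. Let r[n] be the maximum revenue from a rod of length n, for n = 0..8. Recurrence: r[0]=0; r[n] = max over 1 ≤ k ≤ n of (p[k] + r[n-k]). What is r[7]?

   n    0    1    2    3    4    5    6    7    8
r[n]    0    1    6    9   12   17   19   25   29

25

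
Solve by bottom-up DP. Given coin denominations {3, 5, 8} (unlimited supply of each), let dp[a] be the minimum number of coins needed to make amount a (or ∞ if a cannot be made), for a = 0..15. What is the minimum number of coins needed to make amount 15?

 a  0  1  2  3  4  5  6  7  8  9 10 11 12 13 14 15
dp  0  -  -  1  -  1  2  -  1  3  2  2  4  2  3  3
(- denotes ∞ / unreachable)

3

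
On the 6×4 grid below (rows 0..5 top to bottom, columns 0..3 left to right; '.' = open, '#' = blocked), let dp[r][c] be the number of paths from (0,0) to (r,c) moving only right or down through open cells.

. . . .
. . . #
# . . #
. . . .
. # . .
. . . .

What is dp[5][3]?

21

r\c   0   1   2   3
  0   1   1   1   1
  1   1   2   3   0
  2   0   2   5   0
  3   0   2   7   7
  4   0   0   7  14
  5   0   0   7  21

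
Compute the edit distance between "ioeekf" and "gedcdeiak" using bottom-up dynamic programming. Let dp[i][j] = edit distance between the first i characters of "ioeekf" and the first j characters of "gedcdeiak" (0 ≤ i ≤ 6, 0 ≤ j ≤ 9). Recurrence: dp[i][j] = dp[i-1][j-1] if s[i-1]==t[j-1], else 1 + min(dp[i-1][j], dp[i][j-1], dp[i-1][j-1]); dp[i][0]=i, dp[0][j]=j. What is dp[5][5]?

   ''  g  e  d  c  d  e  i  a  k
''  0  1  2  3  4  5  6  7  8  9
 i  1  1  2  3  4  5  6  6  7  8
 o  2  2  2  3  4  5  6  7  7  8
 e  3  3  2  3  4  5  5  6  7  8
 e  4  4  3  3  4  5  5  6  7  8
 k  5  5  4  4  4  5  6  6  7  7
 f  6  6  5  5  5  5  6  7  7  8

5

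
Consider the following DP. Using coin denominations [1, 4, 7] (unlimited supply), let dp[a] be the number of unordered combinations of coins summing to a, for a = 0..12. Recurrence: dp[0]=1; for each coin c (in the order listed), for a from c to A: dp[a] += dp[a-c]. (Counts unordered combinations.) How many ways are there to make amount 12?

after  coin     0     1     2     3     4     5     6     7     8     9    10    11    12
          1     1     1     1     1     1     1     1     1     1     1     1     1     1
          4     1     1     1     1     2     2     2     2     3     3     3     3     4
          7     1     1     1     1     2     2     2     3     4     4     4     5     6

6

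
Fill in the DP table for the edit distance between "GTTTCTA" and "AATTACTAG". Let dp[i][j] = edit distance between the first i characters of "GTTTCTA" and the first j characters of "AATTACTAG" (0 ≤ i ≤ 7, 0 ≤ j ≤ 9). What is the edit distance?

   ''  A  A  T  T  A  C  T  A  G
''  0  1  2  3  4  5  6  7  8  9
 G  1  1  2  3  4  5  6  7  8  8
 T  2  2  2  2  3  4  5  6  7  8
 T  3  3  3  2  2  3  4  5  6  7
 T  4  4  4  3  2  3  4  4  5  6
 C  5  5  5  4  3  3  3  4  5  6
 T  6  6  6  5  4  4  4  3  4  5
 A  7  6  6  6  5  4  5  4  3  4

4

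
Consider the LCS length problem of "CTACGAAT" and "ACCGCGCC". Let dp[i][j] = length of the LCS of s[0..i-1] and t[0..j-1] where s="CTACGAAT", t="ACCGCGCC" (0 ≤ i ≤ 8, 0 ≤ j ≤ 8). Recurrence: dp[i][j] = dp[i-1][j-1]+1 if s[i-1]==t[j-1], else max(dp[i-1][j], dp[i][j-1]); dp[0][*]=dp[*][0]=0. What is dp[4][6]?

   ''  A  C  C  G  C  G  C  C
''  0  0  0  0  0  0  0  0  0
 C  0  0  1  1  1  1  1  1  1
 T  0  0  1  1  1  1  1  1  1
 A  0  1  1  1  1  1  1  1  1
 C  0  1  2  2  2  2  2  2  2
 G  0  1  2  2  3  3  3  3  3
 A  0  1  2  2  3  3  3  3  3
 A  0  1  2  2  3  3  3  3  3
 T  0  1  2  2  3  3  3  3  3

2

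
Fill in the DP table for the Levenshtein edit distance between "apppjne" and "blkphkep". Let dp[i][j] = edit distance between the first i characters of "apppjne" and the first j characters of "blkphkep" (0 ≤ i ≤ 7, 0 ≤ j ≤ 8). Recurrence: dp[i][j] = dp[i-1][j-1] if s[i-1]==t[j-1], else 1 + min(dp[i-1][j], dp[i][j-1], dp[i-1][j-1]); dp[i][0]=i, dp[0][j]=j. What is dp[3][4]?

3

   ''  b  l  k  p  h  k  e  p
''  0  1  2  3  4  5  6  7  8
 a  1  1  2  3  4  5  6  7  8
 p  2  2  2  3  3  4  5  6  7
 p  3  3  3  3  3  4  5  6  6
 p  4  4  4  4  3  4  5  6  6
 j  5  5  5  5  4  4  5  6  7
 n  6  6  6  6  5  5  5  6  7
 e  7  7  7  7  6  6  6  5  6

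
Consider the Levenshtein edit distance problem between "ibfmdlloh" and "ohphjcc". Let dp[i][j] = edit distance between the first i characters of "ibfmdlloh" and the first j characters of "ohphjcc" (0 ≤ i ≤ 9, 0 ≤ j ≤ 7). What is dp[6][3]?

   ''  o  h  p  h  j  c  c
''  0  1  2  3  4  5  6  7
 i  1  1  2  3  4  5  6  7
 b  2  2  2  3  4  5  6  7
 f  3  3  3  3  4  5  6  7
 m  4  4  4  4  4  5  6  7
 d  5  5  5  5  5  5  6  7
 l  6  6  6  6  6  6  6  7
 l  7  7  7  7  7  7  7  7
 o  8  7  8  8  8  8  8  8
 h  9  8  7  8  8  9  9  9

6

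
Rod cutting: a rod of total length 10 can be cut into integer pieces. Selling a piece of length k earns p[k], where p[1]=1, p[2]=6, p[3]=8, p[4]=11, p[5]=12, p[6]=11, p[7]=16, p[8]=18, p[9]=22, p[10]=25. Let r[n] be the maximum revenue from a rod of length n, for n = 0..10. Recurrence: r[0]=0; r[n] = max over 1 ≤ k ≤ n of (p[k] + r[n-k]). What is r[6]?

   n    0    1    2    3    4    5    6    7    8    9   10
r[n]    0    1    6    8   12   14   18   20   24   26   30

18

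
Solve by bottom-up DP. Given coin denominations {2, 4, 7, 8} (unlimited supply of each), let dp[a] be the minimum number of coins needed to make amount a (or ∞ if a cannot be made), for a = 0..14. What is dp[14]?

2

 a  0  1  2  3  4  5  6  7  8  9 10 11 12 13 14
dp  0  -  1  -  1  -  2  1  1  2  2  2  2  3  2
(- denotes ∞ / unreachable)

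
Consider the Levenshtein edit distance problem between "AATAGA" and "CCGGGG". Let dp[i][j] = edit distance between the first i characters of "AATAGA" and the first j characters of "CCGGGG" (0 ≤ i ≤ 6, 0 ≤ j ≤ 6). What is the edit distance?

5

   ''  C  C  G  G  G  G
''  0  1  2  3  4  5  6
 A  1  1  2  3  4  5  6
 A  2  2  2  3  4  5  6
 T  3  3  3  3  4  5  6
 A  4  4  4  4  4  5  6
 G  5  5  5  4  4  4  5
 A  6  6  6  5  5  5  5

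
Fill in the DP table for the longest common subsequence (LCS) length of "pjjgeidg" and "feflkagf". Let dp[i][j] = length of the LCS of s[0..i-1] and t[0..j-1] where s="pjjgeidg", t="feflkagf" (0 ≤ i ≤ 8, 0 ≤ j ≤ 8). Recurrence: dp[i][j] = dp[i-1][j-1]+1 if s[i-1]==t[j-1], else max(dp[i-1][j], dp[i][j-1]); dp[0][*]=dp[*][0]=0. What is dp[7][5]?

   ''  f  e  f  l  k  a  g  f
''  0  0  0  0  0  0  0  0  0
 p  0  0  0  0  0  0  0  0  0
 j  0  0  0  0  0  0  0  0  0
 j  0  0  0  0  0  0  0  0  0
 g  0  0  0  0  0  0  0  1  1
 e  0  0  1  1  1  1  1  1  1
 i  0  0  1  1  1  1  1  1  1
 d  0  0  1  1  1  1  1  1  1
 g  0  0  1  1  1  1  1  2  2

1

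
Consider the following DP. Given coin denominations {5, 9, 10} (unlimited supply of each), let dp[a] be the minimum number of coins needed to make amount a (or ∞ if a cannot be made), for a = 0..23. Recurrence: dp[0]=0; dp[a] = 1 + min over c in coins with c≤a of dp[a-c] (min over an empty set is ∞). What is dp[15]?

2

 a  0  1  2  3  4  5  6  7  8  9 10 11 12 13 14 15 16 17 18 19 20 21 22 23
dp  0  -  -  -  -  1  -  -  -  1  1  -  -  -  2  2  -  -  2  2  2  -  -  3
(- denotes ∞ / unreachable)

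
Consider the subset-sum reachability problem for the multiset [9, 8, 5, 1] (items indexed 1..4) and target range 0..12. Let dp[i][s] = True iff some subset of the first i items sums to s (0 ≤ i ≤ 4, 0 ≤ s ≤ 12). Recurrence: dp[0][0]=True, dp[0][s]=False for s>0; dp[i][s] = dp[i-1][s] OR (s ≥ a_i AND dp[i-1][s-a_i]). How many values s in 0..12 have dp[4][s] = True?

7

i\s   0   1   2   3   4   5   6   7   8   9  10  11  12
  0   T   F   F   F   F   F   F   F   F   F   F   F   F
  1   T   F   F   F   F   F   F   F   F   T   F   F   F
  2   T   F   F   F   F   F   F   F   T   T   F   F   F
  3   T   F   F   F   F   T   F   F   T   T   F   F   F
  4   T   T   F   F   F   T   T   F   T   T   T   F   F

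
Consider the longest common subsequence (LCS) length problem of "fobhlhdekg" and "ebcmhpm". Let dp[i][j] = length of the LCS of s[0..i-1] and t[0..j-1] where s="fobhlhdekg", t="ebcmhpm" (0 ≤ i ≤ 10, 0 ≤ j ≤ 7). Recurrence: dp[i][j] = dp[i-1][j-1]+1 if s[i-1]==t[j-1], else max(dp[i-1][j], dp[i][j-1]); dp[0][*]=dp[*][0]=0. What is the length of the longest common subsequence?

   ''  e  b  c  m  h  p  m
''  0  0  0  0  0  0  0  0
 f  0  0  0  0  0  0  0  0
 o  0  0  0  0  0  0  0  0
 b  0  0  1  1  1  1  1  1
 h  0  0  1  1  1  2  2  2
 l  0  0  1  1  1  2  2  2
 h  0  0  1  1  1  2  2  2
 d  0  0  1  1  1  2  2  2
 e  0  1  1  1  1  2  2  2
 k  0  1  1  1  1  2  2  2
 g  0  1  1  1  1  2  2  2

2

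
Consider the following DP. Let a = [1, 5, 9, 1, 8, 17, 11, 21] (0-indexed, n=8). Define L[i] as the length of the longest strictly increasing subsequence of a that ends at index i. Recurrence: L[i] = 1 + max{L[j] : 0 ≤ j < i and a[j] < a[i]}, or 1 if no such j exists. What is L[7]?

5

   i    0    1    2    3    4    5    6    7
a[i]    1    5    9    1    8   17   11   21
L[i]    1    2    3    1    3    4    4    5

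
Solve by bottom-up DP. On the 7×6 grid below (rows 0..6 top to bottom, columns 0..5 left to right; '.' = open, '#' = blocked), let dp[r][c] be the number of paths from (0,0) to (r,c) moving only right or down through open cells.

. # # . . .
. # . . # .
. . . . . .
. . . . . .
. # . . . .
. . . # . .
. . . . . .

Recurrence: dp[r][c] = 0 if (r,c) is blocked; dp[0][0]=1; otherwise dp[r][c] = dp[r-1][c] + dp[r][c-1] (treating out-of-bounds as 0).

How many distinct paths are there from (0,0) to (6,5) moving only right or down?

48

r\c   0   1   2   3   4   5
  0   1   0   0   0   0   0
  1   1   0   0   0   0   0
  2   1   1   1   1   1   1
  3   1   2   3   4   5   6
  4   1   0   3   7  12  18
  5   1   1   4   0  12  30
  6   1   2   6   6  18  48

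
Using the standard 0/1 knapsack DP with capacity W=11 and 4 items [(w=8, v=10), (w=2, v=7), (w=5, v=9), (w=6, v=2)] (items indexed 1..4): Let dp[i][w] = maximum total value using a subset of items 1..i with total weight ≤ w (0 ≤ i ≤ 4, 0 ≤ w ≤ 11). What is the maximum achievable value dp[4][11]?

i\w   0   1   2   3   4   5   6   7   8   9  10  11
  0   0   0   0   0   0   0   0   0   0   0   0   0
  1   0   0   0   0   0   0   0   0  10  10  10  10
  2   0   0   7   7   7   7   7   7  10  10  17  17
  3   0   0   7   7   7   9   9  16  16  16  17  17
  4   0   0   7   7   7   9   9  16  16  16  17  17

17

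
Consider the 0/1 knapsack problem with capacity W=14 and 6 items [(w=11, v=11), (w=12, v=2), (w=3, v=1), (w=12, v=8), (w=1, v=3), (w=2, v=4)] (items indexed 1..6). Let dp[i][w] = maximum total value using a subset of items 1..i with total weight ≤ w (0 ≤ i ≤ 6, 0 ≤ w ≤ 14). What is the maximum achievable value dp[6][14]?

18

i\w   0   1   2   3   4   5   6   7   8   9  10  11  12  13  14
  0   0   0   0   0   0   0   0   0   0   0   0   0   0   0   0
  1   0   0   0   0   0   0   0   0   0   0   0  11  11  11  11
  2   0   0   0   0   0   0   0   0   0   0   0  11  11  11  11
  3   0   0   0   1   1   1   1   1   1   1   1  11  11  11  12
  4   0   0   0   1   1   1   1   1   1   1   1  11  11  11  12
  5   0   3   3   3   4   4   4   4   4   4   4  11  14  14  14
  6   0   3   4   7   7   7   8   8   8   8   8  11  14  15  18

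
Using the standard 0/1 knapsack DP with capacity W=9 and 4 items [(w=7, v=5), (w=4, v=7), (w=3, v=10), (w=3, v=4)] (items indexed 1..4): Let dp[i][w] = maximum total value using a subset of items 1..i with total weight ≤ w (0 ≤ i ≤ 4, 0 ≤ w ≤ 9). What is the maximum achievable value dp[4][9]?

17

i\w   0   1   2   3   4   5   6   7   8   9
  0   0   0   0   0   0   0   0   0   0   0
  1   0   0   0   0   0   0   0   5   5   5
  2   0   0   0   0   7   7   7   7   7   7
  3   0   0   0  10  10  10  10  17  17  17
  4   0   0   0  10  10  10  14  17  17  17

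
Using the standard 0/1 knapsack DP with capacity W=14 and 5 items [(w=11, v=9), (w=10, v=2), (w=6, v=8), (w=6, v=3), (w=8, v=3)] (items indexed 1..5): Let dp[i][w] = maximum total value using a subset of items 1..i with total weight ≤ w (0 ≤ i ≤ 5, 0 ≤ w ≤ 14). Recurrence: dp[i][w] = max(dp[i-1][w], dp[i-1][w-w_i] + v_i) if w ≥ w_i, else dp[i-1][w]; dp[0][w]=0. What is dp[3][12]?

9

i\w   0   1   2   3   4   5   6   7   8   9  10  11  12  13  14
  0   0   0   0   0   0   0   0   0   0   0   0   0   0   0   0
  1   0   0   0   0   0   0   0   0   0   0   0   9   9   9   9
  2   0   0   0   0   0   0   0   0   0   0   2   9   9   9   9
  3   0   0   0   0   0   0   8   8   8   8   8   9   9   9   9
  4   0   0   0   0   0   0   8   8   8   8   8   9  11  11  11
  5   0   0   0   0   0   0   8   8   8   8   8   9  11  11  11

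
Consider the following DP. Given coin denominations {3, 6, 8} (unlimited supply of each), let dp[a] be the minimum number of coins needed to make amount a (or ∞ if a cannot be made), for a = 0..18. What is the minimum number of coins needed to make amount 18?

 a  0  1  2  3  4  5  6  7  8  9 10 11 12 13 14 15 16 17 18
dp  0  -  -  1  -  -  1  -  1  2  -  2  2  -  2  3  2  3  3
(- denotes ∞ / unreachable)

3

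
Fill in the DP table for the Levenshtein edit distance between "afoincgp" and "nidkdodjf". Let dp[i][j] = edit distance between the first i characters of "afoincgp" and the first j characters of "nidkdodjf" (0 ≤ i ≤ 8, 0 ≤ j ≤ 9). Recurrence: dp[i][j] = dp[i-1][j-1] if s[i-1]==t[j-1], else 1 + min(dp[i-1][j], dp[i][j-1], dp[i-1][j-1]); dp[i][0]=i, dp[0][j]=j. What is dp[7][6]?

7

   ''  n  i  d  k  d  o  d  j  f
''  0  1  2  3  4  5  6  7  8  9
 a  1  1  2  3  4  5  6  7  8  9
 f  2  2  2  3  4  5  6  7  8  8
 o  3  3  3  3  4  5  5  6  7  8
 i  4  4  3  4  4  5  6  6  7  8
 n  5  4  4  4  5  5  6  7  7  8
 c  6  5  5  5  5  6  6  7  8  8
 g  7  6  6  6  6  6  7  7  8  9
 p  8  7  7  7  7  7  7  8  8  9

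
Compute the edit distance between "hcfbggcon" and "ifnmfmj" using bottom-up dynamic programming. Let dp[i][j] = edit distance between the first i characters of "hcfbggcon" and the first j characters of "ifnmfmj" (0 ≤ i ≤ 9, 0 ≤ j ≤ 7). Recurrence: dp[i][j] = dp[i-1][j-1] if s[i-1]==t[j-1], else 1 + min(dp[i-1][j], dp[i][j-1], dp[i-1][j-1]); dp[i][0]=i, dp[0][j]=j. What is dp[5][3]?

   ''  i  f  n  m  f  m  j
''  0  1  2  3  4  5  6  7
 h  1  1  2  3  4  5  6  7
 c  2  2  2  3  4  5  6  7
 f  3  3  2  3  4  4  5  6
 b  4  4  3  3  4  5  5  6
 g  5  5  4  4  4  5  6  6
 g  6  6  5  5  5  5  6  7
 c  7  7  6  6  6  6  6  7
 o  8  8  7  7  7  7  7  7
 n  9  9  8  7  8  8  8  8

4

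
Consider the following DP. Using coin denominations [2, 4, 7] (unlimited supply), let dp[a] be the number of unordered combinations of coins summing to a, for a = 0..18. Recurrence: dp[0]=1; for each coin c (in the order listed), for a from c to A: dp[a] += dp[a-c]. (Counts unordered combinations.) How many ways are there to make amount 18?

7

after  coin     0     1     2     3     4     5     6     7     8     9    10    11    12    13    14    15    16    17    18
          2     1     0     1     0     1     0     1     0     1     0     1     0     1     0     1     0     1     0     1
          4     1     0     1     0     2     0     2     0     3     0     3     0     4     0     4     0     5     0     5
          7     1     0     1     0     2     0     2     1     3     1     3     2     4     2     5     3     6     3     7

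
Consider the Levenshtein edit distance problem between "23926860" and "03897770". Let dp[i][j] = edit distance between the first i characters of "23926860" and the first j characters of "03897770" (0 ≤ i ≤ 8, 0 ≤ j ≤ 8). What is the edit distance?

   ''  0  3  8  9  7  7  7  0
''  0  1  2  3  4  5  6  7  8
 2  1  1  2  3  4  5  6  7  8
 3  2  2  1  2  3  4  5  6  7
 9  3  3  2  2  2  3  4  5  6
 2  4  4  3  3  3  3  4  5  6
 6  5  5  4  4  4  4  4  5  6
 8  6  6  5  4  5  5  5  5  6
 6  7  7  6  5  5  6  6  6  6
 0  8  7  7  6  6  6  7  7  6

6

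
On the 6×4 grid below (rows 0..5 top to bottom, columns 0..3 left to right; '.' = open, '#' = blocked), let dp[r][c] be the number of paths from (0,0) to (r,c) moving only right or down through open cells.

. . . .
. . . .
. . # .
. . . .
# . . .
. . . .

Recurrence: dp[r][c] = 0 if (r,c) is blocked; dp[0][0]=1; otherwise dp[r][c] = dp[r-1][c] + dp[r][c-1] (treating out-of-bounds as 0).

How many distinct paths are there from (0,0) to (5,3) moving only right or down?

28

r\c   0   1   2   3
  0   1   1   1   1
  1   1   2   3   4
  2   1   3   0   4
  3   1   4   4   8
  4   0   4   8  16
  5   0   4  12  28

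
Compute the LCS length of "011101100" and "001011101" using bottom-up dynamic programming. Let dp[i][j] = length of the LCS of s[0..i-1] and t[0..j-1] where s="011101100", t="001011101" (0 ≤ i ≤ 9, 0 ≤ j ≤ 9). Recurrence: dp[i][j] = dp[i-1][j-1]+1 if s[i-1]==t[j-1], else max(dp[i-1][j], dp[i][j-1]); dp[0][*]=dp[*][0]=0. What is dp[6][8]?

5

   ''  0  0  1  0  1  1  1  0  1
''  0  0  0  0  0  0  0  0  0  0
 0  0  1  1  1  1  1  1  1  1  1
 1  0  1  1  2  2  2  2  2  2  2
 1  0  1  1  2  2  3  3  3  3  3
 1  0  1  1  2  2  3  4  4  4  4
 0  0  1  2  2  3  3  4  4  5  5
 1  0  1  2  3  3  4  4  5  5  6
 1  0  1  2  3  3  4  5  5  5  6
 0  0  1  2  3  4  4  5  5  6  6
 0  0  1  2  3  4  4  5  5  6  6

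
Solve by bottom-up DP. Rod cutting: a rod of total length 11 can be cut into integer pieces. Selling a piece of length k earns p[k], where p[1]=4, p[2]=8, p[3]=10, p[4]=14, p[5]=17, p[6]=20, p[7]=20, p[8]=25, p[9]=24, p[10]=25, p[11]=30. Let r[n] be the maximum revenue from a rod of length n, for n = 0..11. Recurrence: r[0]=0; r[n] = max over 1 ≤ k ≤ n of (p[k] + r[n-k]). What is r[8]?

32

   n    0    1    2    3    4    5    6    7    8    9   10   11
r[n]    0    4    8   12   16   20   24   28   32   36   40   44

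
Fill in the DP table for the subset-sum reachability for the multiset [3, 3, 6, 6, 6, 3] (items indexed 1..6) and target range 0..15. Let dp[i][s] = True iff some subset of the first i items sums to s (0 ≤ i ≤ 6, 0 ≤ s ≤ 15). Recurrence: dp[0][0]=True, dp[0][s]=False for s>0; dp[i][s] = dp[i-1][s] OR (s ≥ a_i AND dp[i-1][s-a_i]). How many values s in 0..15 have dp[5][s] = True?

6

i\s   0   1   2   3   4   5   6   7   8   9  10  11  12  13  14  15
  0   T   F   F   F   F   F   F   F   F   F   F   F   F   F   F   F
  1   T   F   F   T   F   F   F   F   F   F   F   F   F   F   F   F
  2   T   F   F   T   F   F   T   F   F   F   F   F   F   F   F   F
  3   T   F   F   T   F   F   T   F   F   T   F   F   T   F   F   F
  4   T   F   F   T   F   F   T   F   F   T   F   F   T   F   F   T
  5   T   F   F   T   F   F   T   F   F   T   F   F   T   F   F   T
  6   T   F   F   T   F   F   T   F   F   T   F   F   T   F   F   T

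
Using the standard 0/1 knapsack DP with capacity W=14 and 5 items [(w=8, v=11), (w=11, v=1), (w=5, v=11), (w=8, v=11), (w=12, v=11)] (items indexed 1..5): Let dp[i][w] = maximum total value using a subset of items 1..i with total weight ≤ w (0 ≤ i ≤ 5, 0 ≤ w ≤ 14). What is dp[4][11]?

11

i\w   0   1   2   3   4   5   6   7   8   9  10  11  12  13  14
  0   0   0   0   0   0   0   0   0   0   0   0   0   0   0   0
  1   0   0   0   0   0   0   0   0  11  11  11  11  11  11  11
  2   0   0   0   0   0   0   0   0  11  11  11  11  11  11  11
  3   0   0   0   0   0  11  11  11  11  11  11  11  11  22  22
  4   0   0   0   0   0  11  11  11  11  11  11  11  11  22  22
  5   0   0   0   0   0  11  11  11  11  11  11  11  11  22  22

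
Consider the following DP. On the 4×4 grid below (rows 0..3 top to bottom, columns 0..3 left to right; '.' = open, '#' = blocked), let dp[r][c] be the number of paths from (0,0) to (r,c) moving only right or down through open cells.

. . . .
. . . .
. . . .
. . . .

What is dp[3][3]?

r\c   0   1   2   3
  0   1   1   1   1
  1   1   2   3   4
  2   1   3   6  10
  3   1   4  10  20

20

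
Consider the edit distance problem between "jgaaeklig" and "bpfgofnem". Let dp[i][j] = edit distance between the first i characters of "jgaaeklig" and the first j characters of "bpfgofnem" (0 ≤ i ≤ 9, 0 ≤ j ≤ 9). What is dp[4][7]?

   ''  b  p  f  g  o  f  n  e  m
''  0  1  2  3  4  5  6  7  8  9
 j  1  1  2  3  4  5  6  7  8  9
 g  2  2  2  3  3  4  5  6  7  8
 a  3  3  3  3  4  4  5  6  7  8
 a  4  4  4  4  4  5  5  6  7  8
 e  5  5  5  5  5  5  6  6  6  7
 k  6  6  6  6  6  6  6  7  7  7
 l  7  7  7  7  7  7  7  7  8  8
 i  8  8  8  8  8  8  8  8  8  9
 g  9  9  9  9  8  9  9  9  9  9

6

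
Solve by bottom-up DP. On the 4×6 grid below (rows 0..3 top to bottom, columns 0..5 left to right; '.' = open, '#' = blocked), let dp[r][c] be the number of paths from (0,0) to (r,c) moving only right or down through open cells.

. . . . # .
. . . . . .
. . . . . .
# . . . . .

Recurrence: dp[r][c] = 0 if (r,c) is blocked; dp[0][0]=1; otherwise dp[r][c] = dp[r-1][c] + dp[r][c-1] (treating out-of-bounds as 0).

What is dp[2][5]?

18

r\c   0   1   2   3   4   5
  0   1   1   1   1   0   0
  1   1   2   3   4   4   4
  2   1   3   6  10  14  18
  3   0   3   9  19  33  51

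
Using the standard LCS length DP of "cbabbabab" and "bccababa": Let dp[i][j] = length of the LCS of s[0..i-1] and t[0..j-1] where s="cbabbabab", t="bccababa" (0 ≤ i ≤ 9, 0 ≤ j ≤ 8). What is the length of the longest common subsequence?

6

   ''  b  c  c  a  b  a  b  a
''  0  0  0  0  0  0  0  0  0
 c  0  0  1  1  1  1  1  1  1
 b  0  1  1  1  1  2  2  2  2
 a  0  1  1  1  2  2  3  3  3
 b  0  1  1  1  2  3  3  4  4
 b  0  1  1  1  2  3  3  4  4
 a  0  1  1  1  2  3  4  4  5
 b  0  1  1  1  2  3  4  5  5
 a  0  1  1  1  2  3  4  5  6
 b  0  1  1  1  2  3  4  5  6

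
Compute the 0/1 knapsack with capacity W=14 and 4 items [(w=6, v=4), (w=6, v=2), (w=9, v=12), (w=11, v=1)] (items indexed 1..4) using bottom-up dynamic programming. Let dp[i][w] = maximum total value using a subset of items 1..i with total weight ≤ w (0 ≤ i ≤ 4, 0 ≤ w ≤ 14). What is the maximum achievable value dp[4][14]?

12

i\w   0   1   2   3   4   5   6   7   8   9  10  11  12  13  14
  0   0   0   0   0   0   0   0   0   0   0   0   0   0   0   0
  1   0   0   0   0   0   0   4   4   4   4   4   4   4   4   4
  2   0   0   0   0   0   0   4   4   4   4   4   4   6   6   6
  3   0   0   0   0   0   0   4   4   4  12  12  12  12  12  12
  4   0   0   0   0   0   0   4   4   4  12  12  12  12  12  12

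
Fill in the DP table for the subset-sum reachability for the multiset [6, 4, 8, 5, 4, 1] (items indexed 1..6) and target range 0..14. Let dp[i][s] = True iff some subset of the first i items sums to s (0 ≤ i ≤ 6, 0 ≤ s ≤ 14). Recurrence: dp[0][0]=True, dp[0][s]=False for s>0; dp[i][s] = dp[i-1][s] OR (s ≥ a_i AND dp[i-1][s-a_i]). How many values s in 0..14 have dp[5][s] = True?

i\s   0   1   2   3   4   5   6   7   8   9  10  11  12  13  14
  0   T   F   F   F   F   F   F   F   F   F   F   F   F   F   F
  1   T   F   F   F   F   F   T   F   F   F   F   F   F   F   F
  2   T   F   F   F   T   F   T   F   F   F   T   F   F   F   F
  3   T   F   F   F   T   F   T   F   T   F   T   F   T   F   T
  4   T   F   F   F   T   T   T   F   T   T   T   T   T   T   T
  5   T   F   F   F   T   T   T   F   T   T   T   T   T   T   T
  6   T   T   F   F   T   T   T   T   T   T   T   T   T   T   T

11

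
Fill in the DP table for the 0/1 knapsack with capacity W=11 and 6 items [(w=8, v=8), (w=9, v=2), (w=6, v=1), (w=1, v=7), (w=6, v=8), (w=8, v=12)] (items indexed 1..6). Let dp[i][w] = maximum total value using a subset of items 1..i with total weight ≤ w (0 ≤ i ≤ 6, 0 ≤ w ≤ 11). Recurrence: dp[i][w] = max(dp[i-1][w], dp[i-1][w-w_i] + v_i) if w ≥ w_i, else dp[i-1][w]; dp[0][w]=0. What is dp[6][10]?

19

i\w   0   1   2   3   4   5   6   7   8   9  10  11
  0   0   0   0   0   0   0   0   0   0   0   0   0
  1   0   0   0   0   0   0   0   0   8   8   8   8
  2   0   0   0   0   0   0   0   0   8   8   8   8
  3   0   0   0   0   0   0   1   1   8   8   8   8
  4   0   7   7   7   7   7   7   8   8  15  15  15
  5   0   7   7   7   7   7   8  15  15  15  15  15
  6   0   7   7   7   7   7   8  15  15  19  19  19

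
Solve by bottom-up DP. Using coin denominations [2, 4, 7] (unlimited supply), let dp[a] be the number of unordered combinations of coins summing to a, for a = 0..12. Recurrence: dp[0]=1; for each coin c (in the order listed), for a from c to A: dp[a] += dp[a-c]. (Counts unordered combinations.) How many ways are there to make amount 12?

4

after  coin     0     1     2     3     4     5     6     7     8     9    10    11    12
          2     1     0     1     0     1     0     1     0     1     0     1     0     1
          4     1     0     1     0     2     0     2     0     3     0     3     0     4
          7     1     0     1     0     2     0     2     1     3     1     3     2     4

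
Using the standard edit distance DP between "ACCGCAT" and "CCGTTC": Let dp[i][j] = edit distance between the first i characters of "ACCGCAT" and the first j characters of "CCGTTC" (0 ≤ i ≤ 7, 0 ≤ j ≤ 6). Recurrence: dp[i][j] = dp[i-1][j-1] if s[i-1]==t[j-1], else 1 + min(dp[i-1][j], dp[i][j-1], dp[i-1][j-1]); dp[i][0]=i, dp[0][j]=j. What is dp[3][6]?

4

   ''  C  C  G  T  T  C
''  0  1  2  3  4  5  6
 A  1  1  2  3  4  5  6
 C  2  1  1  2  3  4  5
 C  3  2  1  2  3  4  4
 G  4  3  2  1  2  3  4
 C  5  4  3  2  2  3  3
 A  6  5  4  3  3  3  4
 T  7  6  5  4  3  3  4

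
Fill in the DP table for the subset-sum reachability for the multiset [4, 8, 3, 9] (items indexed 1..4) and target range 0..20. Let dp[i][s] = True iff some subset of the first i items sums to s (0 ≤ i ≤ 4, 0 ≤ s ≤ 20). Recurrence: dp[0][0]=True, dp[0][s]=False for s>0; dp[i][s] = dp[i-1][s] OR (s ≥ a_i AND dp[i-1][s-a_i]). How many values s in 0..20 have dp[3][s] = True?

i\s   0   1   2   3   4   5   6   7   8   9  10  11  12  13  14  15  16  17  18  19  20
  0   T   F   F   F   F   F   F   F   F   F   F   F   F   F   F   F   F   F   F   F   F
  1   T   F   F   F   T   F   F   F   F   F   F   F   F   F   F   F   F   F   F   F   F
  2   T   F   F   F   T   F   F   F   T   F   F   F   T   F   F   F   F   F   F   F   F
  3   T   F   F   T   T   F   F   T   T   F   F   T   T   F   F   T   F   F   F   F   F
  4   T   F   F   T   T   F   F   T   T   T   F   T   T   T   F   T   T   T   F   F   T

8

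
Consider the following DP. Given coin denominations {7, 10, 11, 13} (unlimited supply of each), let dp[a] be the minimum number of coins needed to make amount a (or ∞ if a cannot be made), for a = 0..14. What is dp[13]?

 a  0  1  2  3  4  5  6  7  8  9 10 11 12 13 14
dp  0  -  -  -  -  -  -  1  -  -  1  1  -  1  2
(- denotes ∞ / unreachable)

1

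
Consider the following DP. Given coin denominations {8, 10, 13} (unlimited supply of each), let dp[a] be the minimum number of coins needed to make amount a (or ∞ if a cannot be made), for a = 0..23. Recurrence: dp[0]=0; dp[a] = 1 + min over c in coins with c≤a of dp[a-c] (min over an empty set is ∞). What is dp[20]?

 a  0  1  2  3  4  5  6  7  8  9 10 11 12 13 14 15 16 17 18 19 20 21 22 23
dp  0  -  -  -  -  -  -  -  1  -  1  -  -  1  -  -  2  -  2  -  2  2  -  2
(- denotes ∞ / unreachable)

2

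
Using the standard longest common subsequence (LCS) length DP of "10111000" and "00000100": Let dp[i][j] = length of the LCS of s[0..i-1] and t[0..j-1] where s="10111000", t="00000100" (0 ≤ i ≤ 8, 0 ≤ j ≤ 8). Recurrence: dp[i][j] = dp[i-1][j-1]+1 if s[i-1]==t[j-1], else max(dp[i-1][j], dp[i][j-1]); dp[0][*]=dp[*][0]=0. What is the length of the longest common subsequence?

4

   ''  0  0  0  0  0  1  0  0
''  0  0  0  0  0  0  0  0  0
 1  0  0  0  0  0  0  1  1  1
 0  0  1  1  1  1  1  1  2  2
 1  0  1  1  1  1  1  2  2  2
 1  0  1  1  1  1  1  2  2  2
 1  0  1  1  1  1  1  2  2  2
 0  0  1  2  2  2  2  2  3  3
 0  0  1  2  3  3  3  3  3  4
 0  0  1  2  3  4  4  4  4  4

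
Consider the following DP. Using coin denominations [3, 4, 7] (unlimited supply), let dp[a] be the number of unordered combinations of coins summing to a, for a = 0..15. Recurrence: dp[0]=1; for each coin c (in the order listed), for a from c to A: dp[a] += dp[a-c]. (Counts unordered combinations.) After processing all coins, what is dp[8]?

1

after  coin     0     1     2     3     4     5     6     7     8     9    10    11    12    13    14    15
          3     1     0     0     1     0     0     1     0     0     1     0     0     1     0     0     1
          4     1     0     0     1     1     0     1     1     1     1     1     1     2     1     1     2
          7     1     0     0     1     1     0     1     2     1     1     2     2     2     2     3     3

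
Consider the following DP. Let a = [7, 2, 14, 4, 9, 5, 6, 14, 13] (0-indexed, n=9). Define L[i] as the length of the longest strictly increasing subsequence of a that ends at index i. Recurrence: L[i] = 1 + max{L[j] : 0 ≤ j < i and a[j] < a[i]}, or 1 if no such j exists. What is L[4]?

3

   i    0    1    2    3    4    5    6    7    8
a[i]    7    2   14    4    9    5    6   14   13
L[i]    1    1    2    2    3    3    4    5    5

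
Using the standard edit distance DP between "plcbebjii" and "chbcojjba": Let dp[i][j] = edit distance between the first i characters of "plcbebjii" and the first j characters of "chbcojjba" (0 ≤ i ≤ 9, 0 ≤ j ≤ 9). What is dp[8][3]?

6

   ''  c  h  b  c  o  j  j  b  a
''  0  1  2  3  4  5  6  7  8  9
 p  1  1  2  3  4  5  6  7  8  9
 l  2  2  2  3  4  5  6  7  8  9
 c  3  2  3  3  3  4  5  6  7  8
 b  4  3  3  3  4  4  5  6  6  7
 e  5  4  4  4  4  5  5  6  7  7
 b  6  5  5  4  5  5  6  6  6  7
 j  7  6  6  5  5  6  5  6  7  7
 i  8  7  7  6  6  6  6  6  7  8
 i  9  8  8  7  7  7  7  7  7  8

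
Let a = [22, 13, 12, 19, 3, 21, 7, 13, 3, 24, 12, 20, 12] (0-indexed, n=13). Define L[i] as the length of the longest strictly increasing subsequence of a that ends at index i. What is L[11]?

   i    0    1    2    3    4    5    6    7    8    9   10   11   12
a[i]   22   13   12   19    3   21    7   13    3   24   12   20   12
L[i]    1    1    1    2    1    3    2    3    1    4    3    4    3

4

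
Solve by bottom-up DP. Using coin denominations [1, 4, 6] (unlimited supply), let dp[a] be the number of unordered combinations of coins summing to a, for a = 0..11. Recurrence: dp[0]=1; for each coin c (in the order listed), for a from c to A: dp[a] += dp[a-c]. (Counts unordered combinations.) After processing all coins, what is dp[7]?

3

after  coin     0     1     2     3     4     5     6     7     8     9    10    11
          1     1     1     1     1     1     1     1     1     1     1     1     1
          4     1     1     1     1     2     2     2     2     3     3     3     3
          6     1     1     1     1     2     2     3     3     4     4     5     5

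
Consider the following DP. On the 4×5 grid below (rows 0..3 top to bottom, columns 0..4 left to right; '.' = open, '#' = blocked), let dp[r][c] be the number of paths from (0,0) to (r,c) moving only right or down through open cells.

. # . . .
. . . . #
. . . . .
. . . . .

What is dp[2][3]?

r\c   0   1   2   3   4
  0   1   0   0   0   0
  1   1   1   1   1   0
  2   1   2   3   4   4
  3   1   3   6  10  14

4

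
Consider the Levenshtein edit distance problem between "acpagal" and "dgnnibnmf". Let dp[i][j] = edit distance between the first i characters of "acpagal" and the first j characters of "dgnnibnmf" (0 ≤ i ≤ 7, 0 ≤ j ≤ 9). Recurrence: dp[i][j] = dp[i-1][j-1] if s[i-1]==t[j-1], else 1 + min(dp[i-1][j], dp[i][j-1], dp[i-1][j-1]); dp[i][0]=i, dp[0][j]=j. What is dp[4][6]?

6

   ''  d  g  n  n  i  b  n  m  f
''  0  1  2  3  4  5  6  7  8  9
 a  1  1  2  3  4  5  6  7  8  9
 c  2  2  2  3  4  5  6  7  8  9
 p  3  3  3  3  4  5  6  7  8  9
 a  4  4  4  4  4  5  6  7  8  9
 g  5  5  4  5  5  5  6  7  8  9
 a  6  6  5  5  6  6  6  7  8  9
 l  7  7  6  6  6  7  7  7  8  9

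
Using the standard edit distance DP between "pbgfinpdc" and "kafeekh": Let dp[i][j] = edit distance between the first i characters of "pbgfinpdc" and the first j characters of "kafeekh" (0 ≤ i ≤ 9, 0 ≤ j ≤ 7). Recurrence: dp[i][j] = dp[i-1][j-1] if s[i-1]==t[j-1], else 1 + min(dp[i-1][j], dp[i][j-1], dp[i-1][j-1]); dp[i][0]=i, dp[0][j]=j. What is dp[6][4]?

5

   ''  k  a  f  e  e  k  h
''  0  1  2  3  4  5  6  7
 p  1  1  2  3  4  5  6  7
 b  2  2  2  3  4  5  6  7
 g  3  3  3  3  4  5  6  7
 f  4  4  4  3  4  5  6  7
 i  5  5  5  4  4  5  6  7
 n  6  6  6  5  5  5  6  7
 p  7  7  7  6  6  6  6  7
 d  8  8  8  7  7  7  7  7
 c  9  9  9  8  8  8  8  8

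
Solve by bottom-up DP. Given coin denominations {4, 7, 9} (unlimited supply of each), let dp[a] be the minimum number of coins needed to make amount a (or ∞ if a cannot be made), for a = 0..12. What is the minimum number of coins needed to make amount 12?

 a  0  1  2  3  4  5  6  7  8  9 10 11 12
dp  0  -  -  -  1  -  -  1  2  1  -  2  3
(- denotes ∞ / unreachable)

3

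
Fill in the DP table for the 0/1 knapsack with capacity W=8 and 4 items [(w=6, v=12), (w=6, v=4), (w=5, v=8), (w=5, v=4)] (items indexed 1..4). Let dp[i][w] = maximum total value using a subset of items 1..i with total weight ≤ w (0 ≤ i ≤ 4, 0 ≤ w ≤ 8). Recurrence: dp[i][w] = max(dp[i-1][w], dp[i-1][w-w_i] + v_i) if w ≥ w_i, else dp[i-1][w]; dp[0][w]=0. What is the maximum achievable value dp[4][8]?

12

i\w   0   1   2   3   4   5   6   7   8
  0   0   0   0   0   0   0   0   0   0
  1   0   0   0   0   0   0  12  12  12
  2   0   0   0   0   0   0  12  12  12
  3   0   0   0   0   0   8  12  12  12
  4   0   0   0   0   0   8  12  12  12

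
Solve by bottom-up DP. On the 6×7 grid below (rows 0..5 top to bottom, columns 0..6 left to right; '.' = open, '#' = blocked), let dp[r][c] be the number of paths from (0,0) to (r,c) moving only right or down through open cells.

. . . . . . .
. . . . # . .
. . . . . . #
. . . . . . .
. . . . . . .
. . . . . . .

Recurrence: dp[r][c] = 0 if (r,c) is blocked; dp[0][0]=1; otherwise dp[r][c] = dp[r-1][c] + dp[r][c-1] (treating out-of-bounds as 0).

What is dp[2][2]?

r\c   0   1   2   3   4   5   6
  0   1   1   1   1   1   1   1
  1   1   2   3   4   0   1   2
  2   1   3   6  10  10  11   0
  3   1   4  10  20  30  41  41
  4   1   5  15  35  65 106 147
  5   1   6  21  56 121 227 374

6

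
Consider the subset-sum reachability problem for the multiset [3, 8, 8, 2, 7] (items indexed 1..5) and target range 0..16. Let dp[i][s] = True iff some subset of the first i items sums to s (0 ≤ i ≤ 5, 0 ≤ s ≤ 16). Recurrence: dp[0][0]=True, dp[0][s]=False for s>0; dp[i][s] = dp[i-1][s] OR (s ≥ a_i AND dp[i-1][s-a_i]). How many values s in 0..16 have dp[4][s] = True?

9

i\s   0   1   2   3   4   5   6   7   8   9  10  11  12  13  14  15  16
  0   T   F   F   F   F   F   F   F   F   F   F   F   F   F   F   F   F
  1   T   F   F   T   F   F   F   F   F   F   F   F   F   F   F   F   F
  2   T   F   F   T   F   F   F   F   T   F   F   T   F   F   F   F   F
  3   T   F   F   T   F   F   F   F   T   F   F   T   F   F   F   F   T
  4   T   F   T   T   F   T   F   F   T   F   T   T   F   T   F   F   T
  5   T   F   T   T   F   T   F   T   T   T   T   T   T   T   F   T   T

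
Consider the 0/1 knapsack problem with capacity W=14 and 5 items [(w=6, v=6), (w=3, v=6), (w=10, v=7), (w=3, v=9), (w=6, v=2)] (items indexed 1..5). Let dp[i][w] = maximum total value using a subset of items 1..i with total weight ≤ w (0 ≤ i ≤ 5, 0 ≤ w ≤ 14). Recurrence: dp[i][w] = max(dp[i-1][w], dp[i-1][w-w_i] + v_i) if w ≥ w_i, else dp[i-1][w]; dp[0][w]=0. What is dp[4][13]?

21

i\w   0   1   2   3   4   5   6   7   8   9  10  11  12  13  14
  0   0   0   0   0   0   0   0   0   0   0   0   0   0   0   0
  1   0   0   0   0   0   0   6   6   6   6   6   6   6   6   6
  2   0   0   0   6   6   6   6   6   6  12  12  12  12  12  12
  3   0   0   0   6   6   6   6   6   6  12  12  12  12  13  13
  4   0   0   0   9   9   9  15  15  15  15  15  15  21  21  21
  5   0   0   0   9   9   9  15  15  15  15  15  15  21  21  21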